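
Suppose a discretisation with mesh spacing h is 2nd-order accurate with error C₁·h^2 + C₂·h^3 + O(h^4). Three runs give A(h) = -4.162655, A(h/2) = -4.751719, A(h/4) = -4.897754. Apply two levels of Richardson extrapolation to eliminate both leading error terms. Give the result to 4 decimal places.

-4.9462

First eliminate the h^2 term (factor 2^2 = 4):
  B₁ = (4·(-4.751719) − (-4.162655))/3 = -4.948074
  B₂ = (4·(-4.897754) − (-4.751719))/3 = -4.946432
Then eliminate the h^3 term (factor 2^3 = 8):
  (8·(-4.946432) − (-4.948074))/7 = -4.946197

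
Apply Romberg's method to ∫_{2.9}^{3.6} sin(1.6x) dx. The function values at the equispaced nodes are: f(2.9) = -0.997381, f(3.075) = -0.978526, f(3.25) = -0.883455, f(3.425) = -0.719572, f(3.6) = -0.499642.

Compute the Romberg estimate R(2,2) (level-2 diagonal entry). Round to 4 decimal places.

R(0,0) (trapezoid, 1 panel, h=0.7000): -0.523958
R(1,0) (trapezoid, 2 panels, h=0.3500): -0.571188
R(2,0) (trapezoid, 4 panels, h=0.1750): -0.582761
R(1,1) = -0.571188 + (-0.571188 − (-0.523958))/3 = -0.586931
R(2,1) = -0.582761 + (-0.582761 − (-0.571188))/3 = -0.586619
R(2,2) = -0.586619 + (-0.586619 − (-0.586931))/15 = -0.586598

-0.5866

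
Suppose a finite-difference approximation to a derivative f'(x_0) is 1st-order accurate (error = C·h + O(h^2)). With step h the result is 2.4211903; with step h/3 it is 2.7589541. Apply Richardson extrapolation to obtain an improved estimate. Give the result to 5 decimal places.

2.92784

The leading error scales as h; refining by a factor of 3 reduces it by 3^1 = 3.
Extrapolated value = (3·A(h/3) − A(h)) / (3 − 1)
= (3·2.7589541 − 2.4211903) / 2
= 5.8556720 / 2 = 2.9278360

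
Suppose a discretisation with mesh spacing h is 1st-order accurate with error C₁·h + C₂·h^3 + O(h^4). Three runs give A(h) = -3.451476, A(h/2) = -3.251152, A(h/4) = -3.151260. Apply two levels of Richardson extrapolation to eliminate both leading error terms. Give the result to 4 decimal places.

-3.0514

First eliminate the h term (factor 2^1 = 2):
  B₁ = (2·(-3.251152) − (-3.451476))/1 = -3.050828
  B₂ = (2·(-3.151260) − (-3.251152))/1 = -3.051368
Then eliminate the h^3 term (factor 2^3 = 8):
  (8·(-3.051368) − (-3.050828))/7 = -3.051445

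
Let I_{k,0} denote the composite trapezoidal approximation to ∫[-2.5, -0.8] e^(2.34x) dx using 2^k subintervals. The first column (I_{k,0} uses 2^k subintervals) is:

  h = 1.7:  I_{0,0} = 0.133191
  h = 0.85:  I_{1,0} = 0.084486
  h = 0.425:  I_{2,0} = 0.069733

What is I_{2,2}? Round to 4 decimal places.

I_{1,1} = (4·0.084486 − 0.133191) / 3 = 0.068251
I_{2,1} = (4·0.069733 − 0.084486) / 3 = 0.064815
I_{2,2} = 0.064815 + (0.064815 − 0.068251)/15 = 0.064586

0.0646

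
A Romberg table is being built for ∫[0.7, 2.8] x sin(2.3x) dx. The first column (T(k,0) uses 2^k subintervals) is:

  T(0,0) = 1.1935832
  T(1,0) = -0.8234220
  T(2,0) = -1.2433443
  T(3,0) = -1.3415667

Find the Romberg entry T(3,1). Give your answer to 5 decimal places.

Richardson extrapolation on the trapezoidal column (denominator 4−1=3):
T(3,1) = -1.3415667 + (-1.3415667 − (-1.2433443))/3 = -1.3743075

-1.37431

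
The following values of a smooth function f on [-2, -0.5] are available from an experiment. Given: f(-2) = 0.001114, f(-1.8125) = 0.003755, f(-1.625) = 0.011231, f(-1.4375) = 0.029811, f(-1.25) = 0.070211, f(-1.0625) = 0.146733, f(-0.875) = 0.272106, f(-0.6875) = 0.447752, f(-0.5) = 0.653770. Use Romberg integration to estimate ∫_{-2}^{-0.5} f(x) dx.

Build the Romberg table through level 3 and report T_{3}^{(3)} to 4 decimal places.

0.2422

T_{0}^{(0)} (trapezoid, 1 panel, h=1.5000): 0.491163
T_{1}^{(0)} (trapezoid, 2 panels, h=0.7500): 0.298240
T_{2}^{(0)} (trapezoid, 4 panels, h=0.3750): 0.255371
T_{3}^{(0)} (trapezoid, 8 panels, h=0.1875): 0.245445
T_{1}^{(1)} = 0.298240 + (0.298240 − 0.491163)/3 = 0.233932
T_{2}^{(1)} = 0.255371 + (0.255371 − 0.298240)/3 = 0.241081
T_{3}^{(1)} = 0.245445 + (0.245445 − 0.255371)/3 = 0.242136
T_{2}^{(2)} = 0.241081 + (0.241081 − 0.233932)/15 = 0.241558
T_{3}^{(2)} = 0.242136 + (0.242136 − 0.241081)/15 = 0.242206
T_{3}^{(3)} = 0.242206 + (0.242206 − 0.241558)/63 = 0.242216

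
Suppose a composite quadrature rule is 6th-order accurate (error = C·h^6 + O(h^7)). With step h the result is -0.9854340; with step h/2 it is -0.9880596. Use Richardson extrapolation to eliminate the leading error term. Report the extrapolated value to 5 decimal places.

-0.98810

The leading error scales as h^6; refining by a factor of 2 reduces it by 2^6 = 64.
Extrapolated value = (64·A(h/2) − A(h)) / (64 − 1)
= (64·(-0.9880596) − (-0.9854340)) / 63
= -62.2503804 / 63 = -0.9881013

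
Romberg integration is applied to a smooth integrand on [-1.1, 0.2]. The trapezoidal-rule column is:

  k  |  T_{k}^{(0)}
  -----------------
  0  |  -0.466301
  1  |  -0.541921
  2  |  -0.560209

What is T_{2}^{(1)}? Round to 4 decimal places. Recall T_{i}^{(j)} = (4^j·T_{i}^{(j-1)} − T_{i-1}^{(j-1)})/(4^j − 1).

-0.5663

Richardson extrapolation on the trapezoidal column (denominator 4−1=3):
T_{2}^{(1)} = -0.560209 + (-0.560209 − (-0.541921))/3 = -0.566305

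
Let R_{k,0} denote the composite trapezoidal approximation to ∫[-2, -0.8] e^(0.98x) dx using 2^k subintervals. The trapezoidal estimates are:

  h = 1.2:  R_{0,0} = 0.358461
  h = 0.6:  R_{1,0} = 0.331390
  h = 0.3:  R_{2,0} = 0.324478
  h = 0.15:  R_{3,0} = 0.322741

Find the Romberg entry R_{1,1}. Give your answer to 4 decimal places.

Richardson extrapolation on the trapezoidal column (denominator 4−1=3):
R_{1,1} = (4·0.331390 − 0.358461) / 3 = 0.322366

0.3224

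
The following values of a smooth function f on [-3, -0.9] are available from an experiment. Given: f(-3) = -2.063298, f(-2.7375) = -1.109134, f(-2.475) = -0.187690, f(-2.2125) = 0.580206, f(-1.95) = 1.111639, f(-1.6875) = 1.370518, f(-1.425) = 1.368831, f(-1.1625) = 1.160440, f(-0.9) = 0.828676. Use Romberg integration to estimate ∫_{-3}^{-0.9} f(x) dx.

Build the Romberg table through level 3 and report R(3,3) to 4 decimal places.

0.9936

R(0,0) (trapezoid, 1 panel, h=2.1000): -1.296353
R(1,0) (trapezoid, 2 panels, h=1.0500): 0.519044
R(2,0) (trapezoid, 4 panels, h=0.5250): 0.879621
R(3,0) (trapezoid, 8 panels, h=0.2625): 0.965343
R(1,1) = 0.519044 + (0.519044 − (-1.296353))/3 = 1.124176
R(2,1) = 0.879621 + (0.879621 − 0.519044)/3 = 0.999813
R(3,1) = 0.965343 + (0.965343 − 0.879621)/3 = 0.993917
R(2,2) = 0.999813 + (0.999813 − 1.124176)/15 = 0.991522
R(3,2) = 0.993917 + (0.993917 − 0.999813)/15 = 0.993524
R(3,3) = 0.993524 + (0.993524 − 0.991522)/63 = 0.993556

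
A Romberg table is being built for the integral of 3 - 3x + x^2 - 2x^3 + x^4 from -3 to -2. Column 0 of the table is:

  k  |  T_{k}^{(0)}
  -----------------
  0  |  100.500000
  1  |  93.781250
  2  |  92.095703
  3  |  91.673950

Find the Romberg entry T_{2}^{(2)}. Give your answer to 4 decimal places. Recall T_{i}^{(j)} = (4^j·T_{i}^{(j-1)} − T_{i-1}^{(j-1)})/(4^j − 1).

Richardson extrapolation on the trapezoidal column (denominator 4−1=3):
T_{1}^{(1)} = 93.781250 + (93.781250 − 100.500000)/3 = 91.541667
T_{2}^{(1)} = 92.095703 + (92.095703 − 93.781250)/3 = 91.533854
T_{2}^{(2)} = 91.533854 + (91.533854 − 91.541667)/15 = 91.533333

91.5333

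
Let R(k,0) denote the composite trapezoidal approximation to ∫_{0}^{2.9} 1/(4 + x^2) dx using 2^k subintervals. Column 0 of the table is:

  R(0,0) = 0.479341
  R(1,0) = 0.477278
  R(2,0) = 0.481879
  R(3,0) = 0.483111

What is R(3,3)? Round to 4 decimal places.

Richardson extrapolation on the trapezoidal column (denominator 4−1=3):
R(1,1) = (4·0.477278 − 0.479341) / 3 = 0.476590
R(2,1) = 0.481879 + (0.481879 − 0.477278)/3 = 0.483413
R(3,1) = 0.483111 + (0.483111 − 0.481879)/3 = 0.483522
R(2,2) = 0.483413 + (0.483413 − 0.476590)/15 = 0.483868
R(3,2) = 0.483522 + (0.483522 − 0.483413)/15 = 0.483529
R(3,3) = (64·0.483529 − 0.483868) / 63 = 0.483524

0.4835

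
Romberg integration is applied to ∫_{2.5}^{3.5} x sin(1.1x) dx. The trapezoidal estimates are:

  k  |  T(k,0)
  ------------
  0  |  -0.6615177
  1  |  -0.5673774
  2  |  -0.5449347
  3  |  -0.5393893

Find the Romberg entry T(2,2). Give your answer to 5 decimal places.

-0.53755

Richardson extrapolation on the trapezoidal column (denominator 4−1=3):
T(1,1) = (4·(-0.5673774) − (-0.6615177)) / 3 = -0.5359973
T(2,1) = -0.5449347 + (-0.5449347 − (-0.5673774))/3 = -0.5374538
T(2,2) = (16·(-0.5374538) − (-0.5359973)) / 15 = -0.5375509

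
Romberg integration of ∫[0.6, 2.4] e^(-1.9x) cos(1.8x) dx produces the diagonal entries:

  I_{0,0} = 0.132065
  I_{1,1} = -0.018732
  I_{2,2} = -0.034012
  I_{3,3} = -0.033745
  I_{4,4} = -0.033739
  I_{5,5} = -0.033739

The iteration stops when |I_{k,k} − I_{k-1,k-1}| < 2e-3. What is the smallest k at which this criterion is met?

|I_{1,1} − I_{0,0}| = 0.150797 ≥ 2e-3
|I_{2,2} − I_{1,1}| = 0.015280 ≥ 2e-3
|I_{3,3} − I_{2,2}| = 0.000267 < 2e-3

k = 3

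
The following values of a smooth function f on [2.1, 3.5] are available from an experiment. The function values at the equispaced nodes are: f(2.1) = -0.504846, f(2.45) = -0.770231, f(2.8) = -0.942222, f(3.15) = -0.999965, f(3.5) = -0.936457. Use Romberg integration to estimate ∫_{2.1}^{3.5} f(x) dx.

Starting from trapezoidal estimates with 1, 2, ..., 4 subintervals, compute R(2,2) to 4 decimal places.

-1.2140

R(0,0) (trapezoid, 1 panel, h=1.4000): -1.008912
R(1,0) (trapezoid, 2 panels, h=0.7000): -1.164011
R(2,0) (trapezoid, 4 panels, h=0.3500): -1.201574
R(1,1) = -1.164011 + (-1.164011 − (-1.008912))/3 = -1.215711
R(2,1) = -1.201574 + (-1.201574 − (-1.164011))/3 = -1.214095
R(2,2) = -1.214095 + (-1.214095 − (-1.215711))/15 = -1.213987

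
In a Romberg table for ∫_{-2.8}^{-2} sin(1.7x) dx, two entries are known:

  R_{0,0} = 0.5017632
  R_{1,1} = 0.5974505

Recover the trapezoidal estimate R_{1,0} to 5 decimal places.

0.57353

From R_{1,1} = (4·R_{1,0} − R_{0,0})/3, solve for R_{1,0}:
4·R_{1,0} = 3·0.5974505 + 0.5017632 = 2.2941147
R_{1,0} = 0.5735287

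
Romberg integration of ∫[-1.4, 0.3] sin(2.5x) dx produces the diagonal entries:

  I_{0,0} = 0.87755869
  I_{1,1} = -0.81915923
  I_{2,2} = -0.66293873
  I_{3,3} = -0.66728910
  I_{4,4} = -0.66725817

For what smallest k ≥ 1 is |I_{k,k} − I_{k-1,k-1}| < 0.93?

k = 2

|I_{1,1} − I_{0,0}| = 1.69671792 ≥ 0.93
|I_{2,2} − I_{1,1}| = 0.15622050 < 0.93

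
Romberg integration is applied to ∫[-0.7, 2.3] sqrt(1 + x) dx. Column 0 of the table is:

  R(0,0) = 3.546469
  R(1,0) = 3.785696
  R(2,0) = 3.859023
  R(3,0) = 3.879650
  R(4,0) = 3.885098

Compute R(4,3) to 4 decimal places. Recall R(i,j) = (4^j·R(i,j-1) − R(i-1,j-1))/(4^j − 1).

Richardson extrapolation on the trapezoidal column (denominator 4−1=3):
R(2,1) = 3.859023 + (3.859023 − 3.785696)/3 = 3.883465
R(3,1) = 3.879650 + (3.879650 − 3.859023)/3 = 3.886526
R(4,1) = 3.885098 + (3.885098 − 3.879650)/3 = 3.886914
R(3,2) = 3.886526 + (3.886526 − 3.883465)/15 = 3.886730
R(4,2) = 3.886914 + (3.886914 − 3.886526)/15 = 3.886940
R(4,3) = (64·3.886940 − 3.886730) / 63 = 3.886943
(Column j=1 coincides with Simpson's rule on the same nodes.)

3.8869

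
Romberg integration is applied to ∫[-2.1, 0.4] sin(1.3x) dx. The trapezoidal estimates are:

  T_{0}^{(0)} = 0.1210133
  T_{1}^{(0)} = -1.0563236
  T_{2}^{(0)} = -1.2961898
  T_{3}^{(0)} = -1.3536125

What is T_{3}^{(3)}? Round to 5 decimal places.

T_{1}^{(1)} = (4·(-1.0563236) − 0.1210133) / 3 = -1.4487692
T_{2}^{(1)} = (4·(-1.2961898) − (-1.0563236)) / 3 = -1.3761452
T_{3}^{(1)} = (4·(-1.3536125) − (-1.2961898)) / 3 = -1.3727534
T_{2}^{(2)} = (16·(-1.3761452) − (-1.4487692)) / 15 = -1.3713036
T_{3}^{(2)} = (16·(-1.3727534) − (-1.3761452)) / 15 = -1.3725273
T_{3}^{(3)} = -1.3725273 + (-1.3725273 − (-1.3713036))/63 = -1.3725467
(Column j=1 coincides with Simpson's rule on the same nodes.)

-1.37255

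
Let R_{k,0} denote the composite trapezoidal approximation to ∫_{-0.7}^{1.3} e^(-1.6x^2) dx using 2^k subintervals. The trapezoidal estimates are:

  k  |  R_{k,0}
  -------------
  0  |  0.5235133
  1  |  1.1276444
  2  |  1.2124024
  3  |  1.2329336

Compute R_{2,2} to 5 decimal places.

1.23476

Richardson extrapolation on the trapezoidal column (denominator 4−1=3):
R_{1,1} = 1.1276444 + (1.1276444 − 0.5235133)/3 = 1.3290214
R_{2,1} = (4·1.2124024 − 1.1276444) / 3 = 1.2406551
R_{2,2} = 1.2406551 + (1.2406551 − 1.3290214)/15 = 1.2347640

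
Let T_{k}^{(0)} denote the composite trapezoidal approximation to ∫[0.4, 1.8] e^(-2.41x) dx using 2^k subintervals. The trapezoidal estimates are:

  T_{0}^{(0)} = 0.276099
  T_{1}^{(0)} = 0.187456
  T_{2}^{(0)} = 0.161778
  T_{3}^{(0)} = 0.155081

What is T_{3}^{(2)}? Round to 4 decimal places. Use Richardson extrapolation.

Richardson extrapolation on the trapezoidal column (denominator 4−1=3):
T_{2}^{(1)} = (4·0.161778 − 0.187456) / 3 = 0.153219
T_{3}^{(1)} = (4·0.155081 − 0.161778) / 3 = 0.152849
T_{3}^{(2)} = (16·0.152849 − 0.153219) / 15 = 0.152824

0.1528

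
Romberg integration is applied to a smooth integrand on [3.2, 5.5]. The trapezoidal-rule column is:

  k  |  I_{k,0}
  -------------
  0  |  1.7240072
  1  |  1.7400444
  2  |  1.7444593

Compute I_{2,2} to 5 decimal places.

Richardson extrapolation on the trapezoidal column (denominator 4−1=3):
I_{1,1} = (4·1.7400444 − 1.7240072) / 3 = 1.7453901
I_{2,1} = (4·1.7444593 − 1.7400444) / 3 = 1.7459309
I_{2,2} = 1.7459309 + (1.7459309 − 1.7453901)/15 = 1.7459670

1.74597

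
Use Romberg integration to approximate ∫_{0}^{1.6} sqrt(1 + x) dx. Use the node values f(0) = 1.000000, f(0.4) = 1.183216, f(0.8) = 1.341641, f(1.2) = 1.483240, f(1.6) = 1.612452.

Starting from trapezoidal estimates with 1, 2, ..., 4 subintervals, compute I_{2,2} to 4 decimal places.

2.1282

I_{0,0} (trapezoid, 1 panel, h=1.6000): 2.089962
I_{1,0} (trapezoid, 2 panels, h=0.8000): 2.118294
I_{2,0} (trapezoid, 4 panels, h=0.4000): 2.125729
I_{1,1} = 2.118294 + (2.118294 − 2.089962)/3 = 2.127738
I_{2,1} = 2.125729 + (2.125729 − 2.118294)/3 = 2.128207
I_{2,2} = 2.128207 + (2.128207 − 2.127738)/15 = 2.128238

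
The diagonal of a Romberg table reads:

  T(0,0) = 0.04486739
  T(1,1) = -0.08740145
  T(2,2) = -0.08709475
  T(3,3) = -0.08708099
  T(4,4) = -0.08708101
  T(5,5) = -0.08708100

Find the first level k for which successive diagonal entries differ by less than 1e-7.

k = 4

|T(1,1) − T(0,0)| = 0.13226884 ≥ 1e-7
|T(2,2) − T(1,1)| = 0.00030670 ≥ 1e-7
|T(3,3) − T(2,2)| = 0.00001376 ≥ 1e-7
|T(4,4) − T(3,3)| = 0.00000002 < 1e-7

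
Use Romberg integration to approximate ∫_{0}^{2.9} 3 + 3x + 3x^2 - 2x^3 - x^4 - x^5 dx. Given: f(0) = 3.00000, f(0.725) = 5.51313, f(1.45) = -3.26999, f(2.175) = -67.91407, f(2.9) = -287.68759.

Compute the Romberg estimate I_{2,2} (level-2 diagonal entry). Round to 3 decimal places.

I_{0,0} (trapezoid, 1 panel, h=2.9000): -412.79701
I_{1,0} (trapezoid, 2 panels, h=1.4500): -211.13999
I_{2,0} (trapezoid, 4 panels, h=0.7250): -150.81068
I_{1,1} = -211.13999 + (-211.13999 − (-412.79701))/3 = -143.92098
I_{2,1} = -150.81068 + (-150.81068 − (-211.13999))/3 = -130.70091
I_{2,2} = -130.70091 + (-130.70091 − (-143.92098))/15 = -129.81957

-129.820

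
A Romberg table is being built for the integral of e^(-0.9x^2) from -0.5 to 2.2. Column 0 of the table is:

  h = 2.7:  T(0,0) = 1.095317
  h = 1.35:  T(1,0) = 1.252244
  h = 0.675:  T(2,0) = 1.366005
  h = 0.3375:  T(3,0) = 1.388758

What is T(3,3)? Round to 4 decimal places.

Richardson extrapolation on the trapezoidal column (denominator 4−1=3):
T(1,1) = 1.252244 + (1.252244 − 1.095317)/3 = 1.304553
T(2,1) = 1.366005 + (1.366005 − 1.252244)/3 = 1.403925
T(3,1) = (4·1.388758 − 1.366005) / 3 = 1.396342
T(2,2) = (16·1.403925 − 1.304553) / 15 = 1.410550
T(3,2) = (16·1.396342 − 1.403925) / 15 = 1.395836
T(3,3) = (64·1.395836 − 1.410550) / 63 = 1.395602

1.3956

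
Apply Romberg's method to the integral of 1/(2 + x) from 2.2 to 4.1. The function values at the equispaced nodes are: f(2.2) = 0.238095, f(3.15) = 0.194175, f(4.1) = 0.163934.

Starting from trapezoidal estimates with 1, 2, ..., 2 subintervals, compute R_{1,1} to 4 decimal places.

0.3733

R_{0,0} (trapezoid, 1 panel, h=1.9000): 0.381928
R_{1,0} (trapezoid, 2 panels, h=0.9500): 0.375430
R_{1,1} = 0.375430 + (0.375430 − 0.381928)/3 = 0.373264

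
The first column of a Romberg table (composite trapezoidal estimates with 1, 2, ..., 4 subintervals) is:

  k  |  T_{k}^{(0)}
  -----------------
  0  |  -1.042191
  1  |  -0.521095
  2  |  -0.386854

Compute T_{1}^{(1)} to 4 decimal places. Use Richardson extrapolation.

T_{1}^{(1)} = (4·(-0.521095) − (-1.042191)) / 3 = -0.347396
(Column j=1 coincides with Simpson's rule on the same nodes.)

-0.3474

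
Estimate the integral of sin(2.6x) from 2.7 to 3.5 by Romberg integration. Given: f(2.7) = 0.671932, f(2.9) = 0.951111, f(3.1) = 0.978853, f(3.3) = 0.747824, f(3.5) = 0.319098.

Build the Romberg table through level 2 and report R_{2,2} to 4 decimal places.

0.6493

R_{0,0} (trapezoid, 1 panel, h=0.8000): 0.396412
R_{1,0} (trapezoid, 2 panels, h=0.4000): 0.589747
R_{2,0} (trapezoid, 4 panels, h=0.2000): 0.634661
R_{1,1} = 0.589747 + (0.589747 − 0.396412)/3 = 0.654192
R_{2,1} = 0.634661 + (0.634661 − 0.589747)/3 = 0.649632
R_{2,2} = 0.649632 + (0.649632 − 0.654192)/15 = 0.649328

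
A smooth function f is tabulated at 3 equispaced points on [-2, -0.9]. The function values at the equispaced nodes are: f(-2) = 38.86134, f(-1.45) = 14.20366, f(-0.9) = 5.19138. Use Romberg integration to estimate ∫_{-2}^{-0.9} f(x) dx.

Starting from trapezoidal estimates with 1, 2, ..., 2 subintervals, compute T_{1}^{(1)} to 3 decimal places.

T_{0}^{(0)} (trapezoid, 1 panel, h=1.1000): 24.22900
T_{1}^{(0)} (trapezoid, 2 panels, h=0.5500): 19.92651
T_{1}^{(1)} = 19.92651 + (19.92651 − 24.22900)/3 = 18.49235

18.492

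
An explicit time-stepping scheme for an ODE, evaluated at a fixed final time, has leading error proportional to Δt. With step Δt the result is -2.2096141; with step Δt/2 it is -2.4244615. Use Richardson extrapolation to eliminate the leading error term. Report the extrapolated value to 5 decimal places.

Extrapolated value = (2·A(Δt/2) − A(Δt)) / (2 − 1)
= (2·(-2.4244615) − (-2.2096141)) / 1
= -2.6393089 / 1 = -2.6393089

-2.63931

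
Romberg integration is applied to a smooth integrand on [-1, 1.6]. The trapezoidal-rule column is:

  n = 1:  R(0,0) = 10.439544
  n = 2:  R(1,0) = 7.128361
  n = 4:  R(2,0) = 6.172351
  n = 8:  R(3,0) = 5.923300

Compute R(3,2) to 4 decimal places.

5.8394

Richardson extrapolation on the trapezoidal column (denominator 4−1=3):
R(2,1) = 6.172351 + (6.172351 − 7.128361)/3 = 5.853681
R(3,1) = 5.923300 + (5.923300 − 6.172351)/3 = 5.840283
R(3,2) = 5.840283 + (5.840283 − 5.853681)/15 = 5.839390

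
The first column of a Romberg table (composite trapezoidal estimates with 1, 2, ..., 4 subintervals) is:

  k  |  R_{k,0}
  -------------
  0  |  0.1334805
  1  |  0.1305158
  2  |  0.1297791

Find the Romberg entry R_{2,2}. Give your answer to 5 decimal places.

0.12953

R_{1,1} = 0.1305158 + (0.1305158 − 0.1334805)/3 = 0.1295276
R_{2,1} = (4·0.1297791 − 0.1305158) / 3 = 0.1295335
R_{2,2} = (16·0.1295335 − 0.1295276) / 15 = 0.1295339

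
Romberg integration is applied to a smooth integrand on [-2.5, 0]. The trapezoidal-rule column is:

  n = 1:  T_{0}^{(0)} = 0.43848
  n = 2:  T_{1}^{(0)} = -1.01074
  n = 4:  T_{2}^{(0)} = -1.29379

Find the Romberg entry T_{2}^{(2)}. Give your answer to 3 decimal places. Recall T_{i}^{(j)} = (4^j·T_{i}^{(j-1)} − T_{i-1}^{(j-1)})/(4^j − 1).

-1.381

Richardson extrapolation on the trapezoidal column (denominator 4−1=3):
T_{1}^{(1)} = (4·(-1.01074) − 0.43848) / 3 = -1.49381
T_{2}^{(1)} = (4·(-1.29379) − (-1.01074)) / 3 = -1.38814
T_{2}^{(2)} = -1.38814 + (-1.38814 − (-1.49381))/15 = -1.38110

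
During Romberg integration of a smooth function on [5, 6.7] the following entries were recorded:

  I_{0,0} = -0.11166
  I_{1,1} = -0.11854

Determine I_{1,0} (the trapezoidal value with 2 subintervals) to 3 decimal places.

-0.117

From I_{1,1} = (4·I_{1,0} − I_{0,0})/3, solve for I_{1,0}:
4·I_{1,0} = 3·(-0.11854) + (-0.11166) = -0.46728
I_{1,0} = -0.11682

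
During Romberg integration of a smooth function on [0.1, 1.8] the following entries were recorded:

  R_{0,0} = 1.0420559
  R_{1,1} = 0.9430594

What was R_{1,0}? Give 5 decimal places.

From R_{1,1} = (4·R_{1,0} − R_{0,0})/3, solve for R_{1,0}:
4·R_{1,0} = 3·0.9430594 + 1.0420559 = 3.8712341
R_{1,0} = 0.9678085

0.96781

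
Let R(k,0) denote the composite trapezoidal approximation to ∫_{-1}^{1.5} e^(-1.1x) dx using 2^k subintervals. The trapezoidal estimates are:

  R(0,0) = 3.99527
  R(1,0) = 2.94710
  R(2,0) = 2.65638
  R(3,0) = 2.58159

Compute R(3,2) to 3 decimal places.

R(2,1) = 2.65638 + (2.65638 − 2.94710)/3 = 2.55947
R(3,1) = (4·2.58159 − 2.65638) / 3 = 2.55666
R(3,2) = (16·2.55666 − 2.55947) / 15 = 2.55647
(Column j=1 coincides with Simpson's rule on the same nodes.)

2.556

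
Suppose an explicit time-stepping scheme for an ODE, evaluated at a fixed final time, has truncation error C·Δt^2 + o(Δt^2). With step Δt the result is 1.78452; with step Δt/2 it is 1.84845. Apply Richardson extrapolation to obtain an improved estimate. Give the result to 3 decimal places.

The leading error scales as Δt^2; refining by a factor of 2 reduces it by 2^2 = 4.
Extrapolated value = (4·A(Δt/2) − A(Δt)) / (4 − 1)
= (4·1.84845 − 1.78452) / 3
= 5.60928 / 3 = 1.86976

1.870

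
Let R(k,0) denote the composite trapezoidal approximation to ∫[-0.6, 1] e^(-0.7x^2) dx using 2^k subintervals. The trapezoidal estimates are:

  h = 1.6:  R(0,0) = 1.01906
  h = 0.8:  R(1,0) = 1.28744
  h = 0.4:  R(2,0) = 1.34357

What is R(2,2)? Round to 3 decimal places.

Richardson extrapolation on the trapezoidal column (denominator 4−1=3):
R(1,1) = 1.28744 + (1.28744 − 1.01906)/3 = 1.37690
R(2,1) = 1.34357 + (1.34357 − 1.28744)/3 = 1.36228
R(2,2) = 1.36228 + (1.36228 − 1.37690)/15 = 1.36131

1.361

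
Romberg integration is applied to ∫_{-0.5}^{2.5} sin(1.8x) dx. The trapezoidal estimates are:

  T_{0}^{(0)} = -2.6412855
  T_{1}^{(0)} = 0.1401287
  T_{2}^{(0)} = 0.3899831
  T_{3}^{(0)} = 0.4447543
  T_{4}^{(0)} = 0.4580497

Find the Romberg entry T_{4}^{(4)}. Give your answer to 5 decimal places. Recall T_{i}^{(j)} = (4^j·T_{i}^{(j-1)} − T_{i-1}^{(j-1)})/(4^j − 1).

T_{1}^{(1)} = 0.1401287 + (0.1401287 − (-2.6412855))/3 = 1.0672668
T_{2}^{(1)} = 0.3899831 + (0.3899831 − 0.1401287)/3 = 0.4732679
T_{3}^{(1)} = 0.4447543 + (0.4447543 − 0.3899831)/3 = 0.4630114
T_{4}^{(1)} = 0.4580497 + (0.4580497 − 0.4447543)/3 = 0.4624815
T_{2}^{(2)} = (16·0.4732679 − 1.0672668) / 15 = 0.4336680
T_{3}^{(2)} = (16·0.4630114 − 0.4732679) / 15 = 0.4623276
T_{4}^{(2)} = (16·0.4624815 − 0.4630114) / 15 = 0.4624462
T_{3}^{(3)} = (64·0.4623276 − 0.4336680) / 63 = 0.4627825
T_{4}^{(3)} = 0.4624462 + (0.4624462 − 0.4623276)/63 = 0.4624481
T_{4}^{(4)} = (256·0.4624481 − 0.4627825) / 255 = 0.4624468
(Column j=1 coincides with Simpson's rule on the same nodes.)

0.46245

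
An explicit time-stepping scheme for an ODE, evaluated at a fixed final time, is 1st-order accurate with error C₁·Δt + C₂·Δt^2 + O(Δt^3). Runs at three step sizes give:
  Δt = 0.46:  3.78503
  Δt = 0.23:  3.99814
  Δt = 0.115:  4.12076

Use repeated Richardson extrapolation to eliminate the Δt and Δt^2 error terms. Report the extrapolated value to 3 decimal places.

First eliminate the Δt term (factor 2^1 = 2):
  B₁ = (2·3.99814 − 3.78503)/1 = 4.21125
  B₂ = (2·4.12076 − 3.99814)/1 = 4.24338
Then eliminate the Δt^2 term (factor 2^2 = 4):
  (4·4.24338 − 4.21125)/3 = 4.25409

4.254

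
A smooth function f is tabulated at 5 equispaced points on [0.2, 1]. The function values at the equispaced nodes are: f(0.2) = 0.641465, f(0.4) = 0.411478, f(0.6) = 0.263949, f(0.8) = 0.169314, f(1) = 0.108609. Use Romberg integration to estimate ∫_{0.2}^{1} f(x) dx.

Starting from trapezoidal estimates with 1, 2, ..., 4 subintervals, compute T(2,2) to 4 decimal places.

T(0,0) (trapezoid, 1 panel, h=0.8000): 0.300030
T(1,0) (trapezoid, 2 panels, h=0.4000): 0.255594
T(2,0) (trapezoid, 4 panels, h=0.2000): 0.243956
T(1,1) = 0.255594 + (0.255594 − 0.300030)/3 = 0.240782
T(2,1) = 0.243956 + (0.243956 − 0.255594)/3 = 0.240077
T(2,2) = 0.240077 + (0.240077 − 0.240782)/15 = 0.240030

0.2400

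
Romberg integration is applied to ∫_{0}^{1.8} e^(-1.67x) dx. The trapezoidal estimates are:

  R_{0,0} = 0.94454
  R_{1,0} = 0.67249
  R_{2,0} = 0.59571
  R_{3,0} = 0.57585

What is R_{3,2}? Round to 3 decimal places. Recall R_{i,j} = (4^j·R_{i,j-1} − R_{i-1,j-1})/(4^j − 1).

0.569

R_{2,1} = 0.59571 + (0.59571 − 0.67249)/3 = 0.57012
R_{3,1} = (4·0.57585 − 0.59571) / 3 = 0.56923
R_{3,2} = (16·0.56923 − 0.57012) / 15 = 0.56917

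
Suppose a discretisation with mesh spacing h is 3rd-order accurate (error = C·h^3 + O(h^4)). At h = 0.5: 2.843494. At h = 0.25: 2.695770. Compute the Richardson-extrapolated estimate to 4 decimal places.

The leading error scales as h^3; refining by a factor of 2 reduces it by 2^3 = 8.
Extrapolated value = (8·A(h/2) − A(h)) / (8 − 1)
= (8·2.695770 − 2.843494) / 7
= 18.722666 / 7 = 2.674667

2.6747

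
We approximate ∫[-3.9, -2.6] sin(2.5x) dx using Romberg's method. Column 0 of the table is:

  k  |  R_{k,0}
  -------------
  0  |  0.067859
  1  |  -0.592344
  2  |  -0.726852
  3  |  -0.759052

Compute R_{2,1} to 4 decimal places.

-0.7717

Richardson extrapolation on the trapezoidal column (denominator 4−1=3):
R_{2,1} = (4·(-0.726852) − (-0.592344)) / 3 = -0.771688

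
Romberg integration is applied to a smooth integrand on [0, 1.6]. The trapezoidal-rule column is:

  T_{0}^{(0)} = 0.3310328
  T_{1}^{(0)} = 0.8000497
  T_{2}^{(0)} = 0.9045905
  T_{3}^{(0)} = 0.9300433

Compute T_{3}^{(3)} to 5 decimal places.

0.93847

Richardson extrapolation on the trapezoidal column (denominator 4−1=3):
T_{1}^{(1)} = 0.8000497 + (0.8000497 − 0.3310328)/3 = 0.9563887
T_{2}^{(1)} = (4·0.9045905 − 0.8000497) / 3 = 0.9394374
T_{3}^{(1)} = (4·0.9300433 − 0.9045905) / 3 = 0.9385276
T_{2}^{(2)} = (16·0.9394374 − 0.9563887) / 15 = 0.9383073
T_{3}^{(2)} = (16·0.9385276 − 0.9394374) / 15 = 0.9384669
T_{3}^{(3)} = 0.9384669 + (0.9384669 − 0.9383073)/63 = 0.9384694
(Column j=1 coincides with Simpson's rule on the same nodes.)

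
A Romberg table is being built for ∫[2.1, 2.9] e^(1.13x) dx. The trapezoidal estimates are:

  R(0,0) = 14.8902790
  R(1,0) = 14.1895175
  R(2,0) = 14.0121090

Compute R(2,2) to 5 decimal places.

R(1,1) = 14.1895175 + (14.1895175 − 14.8902790)/3 = 13.9559303
R(2,1) = 14.0121090 + (14.0121090 − 14.1895175)/3 = 13.9529728
R(2,2) = (16·13.9529728 − 13.9559303) / 15 = 13.9527756

13.95278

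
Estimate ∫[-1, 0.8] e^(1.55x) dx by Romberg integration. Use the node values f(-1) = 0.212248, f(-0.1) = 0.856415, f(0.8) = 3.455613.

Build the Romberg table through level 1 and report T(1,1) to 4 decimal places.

T(0,0) (trapezoid, 1 panel, h=1.8000): 3.301075
T(1,0) (trapezoid, 2 panels, h=0.9000): 2.421311
T(1,1) = 2.421311 + (2.421311 − 3.301075)/3 = 2.128056

2.1281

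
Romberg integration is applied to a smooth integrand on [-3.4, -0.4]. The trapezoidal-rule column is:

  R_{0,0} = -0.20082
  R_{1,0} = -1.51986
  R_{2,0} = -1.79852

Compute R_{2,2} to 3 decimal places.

R_{1,1} = (4·(-1.51986) − (-0.20082)) / 3 = -1.95954
R_{2,1} = (4·(-1.79852) − (-1.51986)) / 3 = -1.89141
R_{2,2} = (16·(-1.89141) − (-1.95954)) / 15 = -1.88687

-1.887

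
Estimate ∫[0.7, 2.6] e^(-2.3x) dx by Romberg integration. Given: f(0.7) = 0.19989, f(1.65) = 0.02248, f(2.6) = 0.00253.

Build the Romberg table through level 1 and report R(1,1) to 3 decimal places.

R(0,0) (trapezoid, 1 panel, h=1.9000): 0.19230
R(1,0) (trapezoid, 2 panels, h=0.9500): 0.11751
R(1,1) = 0.11751 + (0.11751 − 0.19230)/3 = 0.09258

0.093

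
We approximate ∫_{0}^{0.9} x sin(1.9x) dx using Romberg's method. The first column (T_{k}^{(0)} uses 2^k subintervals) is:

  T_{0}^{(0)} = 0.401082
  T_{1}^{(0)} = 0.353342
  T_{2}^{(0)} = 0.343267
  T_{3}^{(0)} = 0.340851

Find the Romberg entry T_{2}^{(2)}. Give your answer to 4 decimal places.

0.3401

Richardson extrapolation on the trapezoidal column (denominator 4−1=3):
T_{1}^{(1)} = (4·0.353342 − 0.401082) / 3 = 0.337429
T_{2}^{(1)} = 0.343267 + (0.343267 − 0.353342)/3 = 0.339909
T_{2}^{(2)} = 0.339909 + (0.339909 − 0.337429)/15 = 0.340074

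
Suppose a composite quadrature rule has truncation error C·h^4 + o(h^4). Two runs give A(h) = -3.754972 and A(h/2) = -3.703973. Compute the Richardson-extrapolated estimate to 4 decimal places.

-3.7006

The leading error scales as h^4; refining by a factor of 2 reduces it by 2^4 = 16.
Extrapolated value = (16·A(h/2) − A(h)) / (16 − 1)
= (16·(-3.703973) − (-3.754972)) / 15
= -55.508596 / 15 = -3.700573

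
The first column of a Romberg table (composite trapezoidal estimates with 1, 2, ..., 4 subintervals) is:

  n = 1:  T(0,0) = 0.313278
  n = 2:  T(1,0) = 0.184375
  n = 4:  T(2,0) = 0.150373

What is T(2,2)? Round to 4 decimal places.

Richardson extrapolation on the trapezoidal column (denominator 4−1=3):
T(1,1) = (4·0.184375 − 0.313278) / 3 = 0.141407
T(2,1) = (4·0.150373 − 0.184375) / 3 = 0.139039
T(2,2) = 0.139039 + (0.139039 − 0.141407)/15 = 0.138881

0.1389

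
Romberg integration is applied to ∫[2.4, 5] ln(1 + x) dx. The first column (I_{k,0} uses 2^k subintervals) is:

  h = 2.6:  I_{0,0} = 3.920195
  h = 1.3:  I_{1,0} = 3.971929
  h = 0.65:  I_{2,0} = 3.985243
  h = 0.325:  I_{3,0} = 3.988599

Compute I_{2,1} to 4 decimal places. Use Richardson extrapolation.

3.9897

Richardson extrapolation on the trapezoidal column (denominator 4−1=3):
I_{2,1} = 3.985243 + (3.985243 − 3.971929)/3 = 3.989681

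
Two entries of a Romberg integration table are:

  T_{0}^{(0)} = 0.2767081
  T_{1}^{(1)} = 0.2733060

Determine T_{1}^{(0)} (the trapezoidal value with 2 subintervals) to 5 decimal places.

0.27416

From T_{1}^{(1)} = (4·T_{1}^{(0)} − T_{0}^{(0)})/3, solve for T_{1}^{(0)}:
4·T_{1}^{(0)} = 3·0.2733060 + 0.2767081 = 1.0966261
T_{1}^{(0)} = 0.2741565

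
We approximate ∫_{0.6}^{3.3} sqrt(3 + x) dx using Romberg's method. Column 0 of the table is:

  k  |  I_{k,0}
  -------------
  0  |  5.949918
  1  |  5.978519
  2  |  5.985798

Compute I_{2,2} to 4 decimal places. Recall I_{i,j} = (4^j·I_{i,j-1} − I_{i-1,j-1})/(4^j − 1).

I_{1,1} = 5.978519 + (5.978519 − 5.949918)/3 = 5.988053
I_{2,1} = 5.985798 + (5.985798 − 5.978519)/3 = 5.988224
I_{2,2} = 5.988224 + (5.988224 − 5.988053)/15 = 5.988235

5.9882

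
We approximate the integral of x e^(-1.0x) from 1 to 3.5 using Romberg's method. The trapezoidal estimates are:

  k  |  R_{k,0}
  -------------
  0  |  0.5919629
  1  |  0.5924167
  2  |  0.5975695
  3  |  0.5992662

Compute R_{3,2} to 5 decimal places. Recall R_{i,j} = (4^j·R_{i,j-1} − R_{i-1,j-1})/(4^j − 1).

0.59987

Richardson extrapolation on the trapezoidal column (denominator 4−1=3):
R_{2,1} = 0.5975695 + (0.5975695 − 0.5924167)/3 = 0.5992871
R_{3,1} = 0.5992662 + (0.5992662 − 0.5975695)/3 = 0.5998318
R_{3,2} = 0.5998318 + (0.5998318 − 0.5992871)/15 = 0.5998681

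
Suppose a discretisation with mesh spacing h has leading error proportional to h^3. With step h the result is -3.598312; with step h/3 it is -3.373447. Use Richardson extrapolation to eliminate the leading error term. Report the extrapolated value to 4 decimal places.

The leading error scales as h^3; refining by a factor of 3 reduces it by 3^3 = 27.
Extrapolated value = (27·A(h/3) − A(h)) / (27 − 1)
= (27·(-3.373447) − (-3.598312)) / 26
= -87.484757 / 26 = -3.364798

-3.3648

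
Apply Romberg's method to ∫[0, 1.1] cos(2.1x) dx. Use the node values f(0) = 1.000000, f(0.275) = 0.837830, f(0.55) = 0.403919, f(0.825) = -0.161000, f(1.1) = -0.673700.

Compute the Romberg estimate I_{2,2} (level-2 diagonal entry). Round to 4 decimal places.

0.3519

I_{0,0} (trapezoid, 1 panel, h=1.1000): 0.179465
I_{1,0} (trapezoid, 2 panels, h=0.5500): 0.311888
I_{2,0} (trapezoid, 4 panels, h=0.2750): 0.342072
I_{1,1} = 0.311888 + (0.311888 − 0.179465)/3 = 0.356029
I_{2,1} = 0.342072 + (0.342072 − 0.311888)/3 = 0.352133
I_{2,2} = 0.352133 + (0.352133 − 0.356029)/15 = 0.351873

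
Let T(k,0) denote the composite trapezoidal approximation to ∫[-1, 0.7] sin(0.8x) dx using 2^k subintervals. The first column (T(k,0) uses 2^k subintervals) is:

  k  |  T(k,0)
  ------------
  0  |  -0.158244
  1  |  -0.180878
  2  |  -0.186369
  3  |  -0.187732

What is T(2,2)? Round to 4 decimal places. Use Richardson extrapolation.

Richardson extrapolation on the trapezoidal column (denominator 4−1=3):
T(1,1) = -0.180878 + (-0.180878 − (-0.158244))/3 = -0.188423
T(2,1) = -0.186369 + (-0.186369 − (-0.180878))/3 = -0.188199
T(2,2) = (16·(-0.188199) − (-0.188423)) / 15 = -0.188184
(Column j=1 coincides with Simpson's rule on the same nodes.)

-0.1882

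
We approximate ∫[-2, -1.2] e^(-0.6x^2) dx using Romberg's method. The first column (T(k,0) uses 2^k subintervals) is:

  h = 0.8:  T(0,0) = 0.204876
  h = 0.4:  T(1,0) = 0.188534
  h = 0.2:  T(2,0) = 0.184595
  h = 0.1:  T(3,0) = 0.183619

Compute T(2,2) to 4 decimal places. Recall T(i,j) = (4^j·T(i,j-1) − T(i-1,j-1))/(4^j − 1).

Richardson extrapolation on the trapezoidal column (denominator 4−1=3):
T(1,1) = 0.188534 + (0.188534 − 0.204876)/3 = 0.183087
T(2,1) = 0.184595 + (0.184595 − 0.188534)/3 = 0.183282
T(2,2) = 0.183282 + (0.183282 − 0.183087)/15 = 0.183295

0.1833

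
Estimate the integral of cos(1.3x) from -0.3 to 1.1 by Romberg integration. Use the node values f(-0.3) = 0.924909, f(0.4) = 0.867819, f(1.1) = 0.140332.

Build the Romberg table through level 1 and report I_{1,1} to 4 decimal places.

1.0585

I_{0,0} (trapezoid, 1 panel, h=1.4000): 0.745669
I_{1,0} (trapezoid, 2 panels, h=0.7000): 0.980308
I_{1,1} = 0.980308 + (0.980308 − 0.745669)/3 = 1.058521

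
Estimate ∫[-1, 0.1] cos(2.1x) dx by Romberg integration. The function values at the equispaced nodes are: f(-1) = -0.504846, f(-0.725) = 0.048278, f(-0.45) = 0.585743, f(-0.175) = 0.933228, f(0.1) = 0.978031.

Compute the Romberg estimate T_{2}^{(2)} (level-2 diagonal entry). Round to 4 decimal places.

0.5103

T_{0}^{(0)} (trapezoid, 1 panel, h=1.1000): 0.260252
T_{1}^{(0)} (trapezoid, 2 panels, h=0.5500): 0.452285
T_{2}^{(0)} (trapezoid, 4 panels, h=0.2750): 0.496056
T_{1}^{(1)} = 0.452285 + (0.452285 − 0.260252)/3 = 0.516296
T_{2}^{(1)} = 0.496056 + (0.496056 − 0.452285)/3 = 0.510646
T_{2}^{(2)} = 0.510646 + (0.510646 − 0.516296)/15 = 0.510269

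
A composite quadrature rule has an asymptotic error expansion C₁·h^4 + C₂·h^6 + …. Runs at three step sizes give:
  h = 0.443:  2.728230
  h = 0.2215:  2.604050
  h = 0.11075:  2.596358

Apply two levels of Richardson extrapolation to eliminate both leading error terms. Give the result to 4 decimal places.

First eliminate the h^4 term (factor 2^4 = 16):
  B₁ = (16·2.604050 − 2.728230)/15 = 2.595771
  B₂ = (16·2.596358 − 2.604050)/15 = 2.595845
Then eliminate the h^6 term (factor 2^6 = 64):
  (64·2.595845 − 2.595771)/63 = 2.595846

2.5958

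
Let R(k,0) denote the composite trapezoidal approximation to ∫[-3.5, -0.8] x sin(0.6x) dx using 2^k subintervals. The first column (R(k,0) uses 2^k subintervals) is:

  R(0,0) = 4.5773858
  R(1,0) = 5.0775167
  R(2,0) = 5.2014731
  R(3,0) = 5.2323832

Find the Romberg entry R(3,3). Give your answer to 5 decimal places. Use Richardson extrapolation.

Richardson extrapolation on the trapezoidal column (denominator 4−1=3):
R(1,1) = 5.0775167 + (5.0775167 − 4.5773858)/3 = 5.2442270
R(2,1) = (4·5.2014731 − 5.0775167) / 3 = 5.2427919
R(3,1) = 5.2323832 + (5.2323832 − 5.2014731)/3 = 5.2426866
R(2,2) = (16·5.2427919 − 5.2442270) / 15 = 5.2426962
R(3,2) = 5.2426866 + (5.2426866 − 5.2427919)/15 = 5.2426796
R(3,3) = 5.2426796 + (5.2426796 − 5.2426962)/63 = 5.2426793

5.24268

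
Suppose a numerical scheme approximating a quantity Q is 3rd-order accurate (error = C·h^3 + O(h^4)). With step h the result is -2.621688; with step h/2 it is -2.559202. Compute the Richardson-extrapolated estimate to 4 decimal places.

-2.5503

The leading error scales as h^3; refining by a factor of 2 reduces it by 2^3 = 8.
Extrapolated value = (8·A(h/2) − A(h)) / (8 − 1)
= (8·(-2.559202) − (-2.621688)) / 7
= -17.851928 / 7 = -2.550275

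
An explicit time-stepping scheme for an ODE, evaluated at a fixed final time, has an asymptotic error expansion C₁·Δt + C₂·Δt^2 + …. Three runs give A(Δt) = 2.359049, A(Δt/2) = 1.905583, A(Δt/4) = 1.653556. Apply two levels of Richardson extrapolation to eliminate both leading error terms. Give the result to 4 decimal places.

First eliminate the Δt term (factor 2^1 = 2):
  B₁ = (2·1.905583 − 2.359049)/1 = 1.452117
  B₂ = (2·1.653556 − 1.905583)/1 = 1.401529
Then eliminate the Δt^2 term (factor 2^2 = 4):
  (4·1.401529 − 1.452117)/3 = 1.384666

1.3847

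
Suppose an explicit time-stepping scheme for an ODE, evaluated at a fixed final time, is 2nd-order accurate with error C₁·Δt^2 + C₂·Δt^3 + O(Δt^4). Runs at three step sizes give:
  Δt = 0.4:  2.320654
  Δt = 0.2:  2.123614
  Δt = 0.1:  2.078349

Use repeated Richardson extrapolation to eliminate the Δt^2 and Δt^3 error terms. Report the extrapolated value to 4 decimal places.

2.0640

First eliminate the Δt^2 term (factor 2^2 = 4):
  B₁ = (4·2.123614 − 2.320654)/3 = 2.057934
  B₂ = (4·2.078349 − 2.123614)/3 = 2.063261
Then eliminate the Δt^3 term (factor 2^3 = 8):
  (8·2.063261 − 2.057934)/7 = 2.064022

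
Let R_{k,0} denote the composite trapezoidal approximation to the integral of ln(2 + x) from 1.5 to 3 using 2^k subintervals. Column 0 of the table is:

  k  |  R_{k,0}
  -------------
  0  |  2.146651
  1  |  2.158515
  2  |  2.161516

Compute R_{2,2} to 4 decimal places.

R_{1,1} = 2.158515 + (2.158515 − 2.146651)/3 = 2.162470
R_{2,1} = 2.161516 + (2.161516 − 2.158515)/3 = 2.162516
R_{2,2} = (16·2.162516 − 2.162470) / 15 = 2.162519

2.1625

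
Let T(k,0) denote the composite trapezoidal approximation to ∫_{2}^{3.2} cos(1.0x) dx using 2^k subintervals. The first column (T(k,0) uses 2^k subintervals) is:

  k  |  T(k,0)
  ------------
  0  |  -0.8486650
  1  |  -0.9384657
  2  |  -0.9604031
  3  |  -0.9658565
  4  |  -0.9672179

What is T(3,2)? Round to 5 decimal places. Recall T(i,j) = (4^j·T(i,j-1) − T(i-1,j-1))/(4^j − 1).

-0.96767

Richardson extrapolation on the trapezoidal column (denominator 4−1=3):
T(2,1) = -0.9604031 + (-0.9604031 − (-0.9384657))/3 = -0.9677156
T(3,1) = -0.9658565 + (-0.9658565 − (-0.9604031))/3 = -0.9676743
T(3,2) = (16·(-0.9676743) − (-0.9677156)) / 15 = -0.9676715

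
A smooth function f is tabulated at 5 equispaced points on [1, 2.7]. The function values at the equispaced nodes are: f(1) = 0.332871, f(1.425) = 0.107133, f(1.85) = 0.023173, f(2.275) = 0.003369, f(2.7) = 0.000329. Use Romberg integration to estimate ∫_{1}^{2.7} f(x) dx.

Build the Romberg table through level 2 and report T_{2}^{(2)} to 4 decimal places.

T_{0}^{(0)} (trapezoid, 1 panel, h=1.7000): 0.283220
T_{1}^{(0)} (trapezoid, 2 panels, h=0.8500): 0.161307
T_{2}^{(0)} (trapezoid, 4 panels, h=0.4250): 0.127617
T_{1}^{(1)} = 0.161307 + (0.161307 − 0.283220)/3 = 0.120669
T_{2}^{(1)} = 0.127617 + (0.127617 − 0.161307)/3 = 0.116387
T_{2}^{(2)} = 0.116387 + (0.116387 − 0.120669)/15 = 0.116102

0.1161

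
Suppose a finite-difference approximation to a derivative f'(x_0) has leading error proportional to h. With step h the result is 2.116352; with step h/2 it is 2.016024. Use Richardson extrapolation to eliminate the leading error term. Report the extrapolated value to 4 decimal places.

Extrapolated value = (2·A(h/2) − A(h)) / (2 − 1)
= (2·2.016024 − 2.116352) / 1
= 1.915696 / 1 = 1.915696

1.9157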